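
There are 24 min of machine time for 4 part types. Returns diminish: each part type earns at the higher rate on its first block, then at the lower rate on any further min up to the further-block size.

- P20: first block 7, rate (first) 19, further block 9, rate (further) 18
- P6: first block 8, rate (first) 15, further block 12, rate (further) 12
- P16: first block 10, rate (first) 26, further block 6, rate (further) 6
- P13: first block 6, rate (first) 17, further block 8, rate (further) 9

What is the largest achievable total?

519

Treat each block as its own option and order by rate: P16/first 26 > P20/first 19 > P20/second 18 > P13/first 17 > P6/first 15 > P6/second 12 > P13/second 9 > P16/second 6.
P16/first (26): +10 → 14 left.
P20/first (19): +7 → 7 left.
7 remain; put them into P20 second at 18.
Total = 26×10 + 19×7 + 18×7 = 519.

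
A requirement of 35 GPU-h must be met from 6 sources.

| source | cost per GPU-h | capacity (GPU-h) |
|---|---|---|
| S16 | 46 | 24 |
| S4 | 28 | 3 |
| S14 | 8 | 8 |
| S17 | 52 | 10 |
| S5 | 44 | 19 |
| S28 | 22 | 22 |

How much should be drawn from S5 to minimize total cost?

2

Fill from the cheapest source first.
Take 8 from S14 at 8 — need 27 more.
S28 at 22: take all 22 GPU-h — 5 still needed.
S4 (28): use full 3 — 2 GPU-h to go.
S5 (44): take the remaining 2 — done.
S16, S17: unused.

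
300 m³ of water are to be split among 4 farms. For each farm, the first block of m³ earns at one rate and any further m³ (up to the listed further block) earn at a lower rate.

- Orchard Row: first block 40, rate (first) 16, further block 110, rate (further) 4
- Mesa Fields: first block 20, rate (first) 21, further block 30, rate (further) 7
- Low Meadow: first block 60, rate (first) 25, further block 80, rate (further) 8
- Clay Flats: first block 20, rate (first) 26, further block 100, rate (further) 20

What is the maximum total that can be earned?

5560

Rank every tier by rate: Clay Flats/first 26 > Low Meadow/first 25 > Mesa Fields/first 21 > Clay Flats/second 20 > Orchard Row/first 16 > Low Meadow/second 8 > Mesa Fields/second 7 > Orchard Row/second 4.
Fill Clay Flats first block (20 at 26) — 280 left.
Fill Low Meadow first block (60 at 25) — 220 left.
Mesa Fields first at 21: fill all 20 — 200 left.
Clay Flats/second (20): +100 — 100 left.
Orchard Row first at 16: fill all 40 — 60 left.
Low Meadow/second: +60 of 80 at 8; pool empty.
Total = 26×20 + 25×60 + 21×20 + 20×100 + 16×40 + 8×60 = 5560.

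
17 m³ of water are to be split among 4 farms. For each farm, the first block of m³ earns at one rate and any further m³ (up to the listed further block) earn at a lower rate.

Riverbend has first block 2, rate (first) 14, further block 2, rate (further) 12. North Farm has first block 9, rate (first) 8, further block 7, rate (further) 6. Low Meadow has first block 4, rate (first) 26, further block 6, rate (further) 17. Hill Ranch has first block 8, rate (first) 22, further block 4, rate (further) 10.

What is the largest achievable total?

Rank every tier by rate: Low Meadow/tier1 26 > Hill Ranch/tier1 22 > Low Meadow/tier2 17 > Riverbend/tier1 14 > Riverbend/tier2 12 > Hill Ranch/tier2 10 > North Farm/tier1 8 > North Farm/tier2 6.
Low Meadow/tier1 (26): +4 — 13 left.
Hill Ranch/tier1 (22): +8 — 5 left.
Low Meadow tier2 at 17: only 5 left, fill 5.
Total = 26×4 + 22×8 + 17×5 = 365.

365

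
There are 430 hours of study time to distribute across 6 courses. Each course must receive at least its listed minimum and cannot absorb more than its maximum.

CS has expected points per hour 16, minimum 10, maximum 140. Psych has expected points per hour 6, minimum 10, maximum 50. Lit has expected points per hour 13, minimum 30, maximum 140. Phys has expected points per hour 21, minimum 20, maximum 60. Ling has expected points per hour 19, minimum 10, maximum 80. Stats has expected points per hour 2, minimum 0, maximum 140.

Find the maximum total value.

Meeting every minimum uses 10+10+30+20+10+0 = 80 hours, leaving 350.
Highest expected points per hour first: Phys 21 > Ling 19 > CS 16 > Lit 13 > Psych 6 > Stats 2.
Phys: +40 to 60 (cap) → 310 left.
Give Ling 70 more to hit its cap of 80 → 240 left.
CS: +130 to 140 (cap) → 110 left.
Give Lit 110 more to hit its cap of 140 → 0 left.
Total = 16×140 + 6×10 + 13×140 + 21×60 + 19×80 = 6900.

6900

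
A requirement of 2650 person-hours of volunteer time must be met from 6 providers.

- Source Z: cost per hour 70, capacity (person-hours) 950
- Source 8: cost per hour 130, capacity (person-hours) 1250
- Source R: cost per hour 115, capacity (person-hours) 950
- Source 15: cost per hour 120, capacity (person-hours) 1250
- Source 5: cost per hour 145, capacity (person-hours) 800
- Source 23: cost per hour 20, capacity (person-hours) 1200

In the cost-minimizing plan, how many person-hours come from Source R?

Use providers in increasing cost order.
Source 23 (20): use full 1200 ; 1450 person-hours to go.
Source Z at 70: take all 950 person-hours ; 500 still needed.
Source R at 115: take 500 of its 950 ; requirement met.
Source 15, Source 8, Source 5: unused.

500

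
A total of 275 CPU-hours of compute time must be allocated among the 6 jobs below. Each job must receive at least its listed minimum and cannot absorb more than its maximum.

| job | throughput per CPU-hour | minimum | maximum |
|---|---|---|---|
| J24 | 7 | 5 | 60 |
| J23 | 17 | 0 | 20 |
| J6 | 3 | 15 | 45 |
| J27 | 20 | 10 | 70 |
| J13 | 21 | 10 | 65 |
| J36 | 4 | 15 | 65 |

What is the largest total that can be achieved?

3750

Meeting every minimum uses 5+0+15+10+10+15 = 55 CPU-hours, leaving 220.
Order the jobs by throughput per CPU-hour: J13 21 > J27 20 > J23 17 > J24 7 > J36 4 > J6 3.
J13 takes 55 more to reach its cap of 65 — 165 left.
J27 takes 60 more to reach its cap of 70 — 105 left.
J23: +20 to 20 (cap) — 85 left.
Give J24 55 more to hit its cap of 60 — 30 left.
J36 has room for 50 more but only 30 remain, so it gets 45.
Total = 7×60 + 17×20 + 3×15 + 20×70 + 21×65 + 4×45 = 3750.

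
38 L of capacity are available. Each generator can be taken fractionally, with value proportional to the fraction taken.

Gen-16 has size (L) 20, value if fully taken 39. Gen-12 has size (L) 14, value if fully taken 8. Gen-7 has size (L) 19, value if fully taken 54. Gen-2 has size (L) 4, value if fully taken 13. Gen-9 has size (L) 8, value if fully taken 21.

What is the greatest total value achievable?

Sort by value density: Gen-2 13/4≈3.25, Gen-7 54/19≈2.84, Gen-9 21/8≈2.62, Gen-16 39/20≈1.95, Gen-12 8/14≈0.571.
Take all of Gen-2 (4 L, value 13) — 34 L left.
Take all of Gen-7 (19 L, value 54) — 15 L left.
Gen-9: take in full, 8 L for value 21 — 7 left.
Only 7 L remain; take 7/20 of Gen-16 for value 39×7/20 = 13.65.
Total value = 101.65.

101.65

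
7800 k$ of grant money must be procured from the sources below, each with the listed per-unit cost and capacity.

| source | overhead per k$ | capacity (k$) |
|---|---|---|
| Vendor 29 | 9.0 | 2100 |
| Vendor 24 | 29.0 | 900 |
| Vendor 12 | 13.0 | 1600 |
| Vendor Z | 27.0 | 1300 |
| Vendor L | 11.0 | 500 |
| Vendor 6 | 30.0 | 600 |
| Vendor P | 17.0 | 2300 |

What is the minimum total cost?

Cheapest first:
Vendor 29 at 9.0: take all 2100 k$ — 5700 still needed.
Vendor L at 11.0: take all 500 k$ — 5200 still needed.
Vendor 12 (13.0): use full 1600 — 3600 k$ to go.
Vendor P (17.0): use full 2300 — 1300 k$ to go.
Vendor Z at 27.0: take all 1300 k$ — 0 still needed.
Vendor 24, Vendor 6: unused.
Cost = 2100×9.0 + 500×11.0 + 1600×13.0 + 2300×17.0 + 1300×27.0 = 119400.

119400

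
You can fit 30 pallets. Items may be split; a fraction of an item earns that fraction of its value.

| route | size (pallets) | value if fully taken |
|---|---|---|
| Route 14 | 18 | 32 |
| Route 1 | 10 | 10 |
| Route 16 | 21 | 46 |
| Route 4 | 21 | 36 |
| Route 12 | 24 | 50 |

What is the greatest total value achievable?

Best value per unit of size first: Route 16 46/21≈2.19, Route 12 50/24≈2.08, Route 14 32/18≈1.78, Route 4 36/21≈1.71, Route 1 10/10≈1.
Route 16: take in full, 21 pallets for value 46 ; 9 left.
9 pallets left: a 9/24 share of Route 12 gives 50×9/24 = 18.75.
Total value = 64.75.

64.75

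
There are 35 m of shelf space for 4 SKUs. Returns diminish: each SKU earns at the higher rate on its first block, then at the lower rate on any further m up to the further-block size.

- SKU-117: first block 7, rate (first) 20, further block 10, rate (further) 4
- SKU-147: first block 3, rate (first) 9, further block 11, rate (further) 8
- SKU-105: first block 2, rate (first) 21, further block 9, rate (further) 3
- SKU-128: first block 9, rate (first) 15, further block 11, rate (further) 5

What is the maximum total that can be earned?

Rank every tier by rate: SKU-105/T1 21 > SKU-117/T1 20 > SKU-128/T1 15 > SKU-147/T1 9 > SKU-147/T2 8 > SKU-128/T2 5 > SKU-117/T2 4 > SKU-105/T2 3.
Fill SKU-105 T1 block (2 at 21) — 33 left.
SKU-117/T1 (20): +7 — 26 left.
SKU-128 T1 at 15: fill all 9 — 17 left.
SKU-147/T1 (9): +3 — 14 left.
Fill SKU-147 T2 block (11 at 8) — 3 left.
SKU-128 T2 at 5: only 3 left, fill 3.
Total = 21×2 + 20×7 + 15×9 + 9×3 + 8×11 + 5×3 = 447.

447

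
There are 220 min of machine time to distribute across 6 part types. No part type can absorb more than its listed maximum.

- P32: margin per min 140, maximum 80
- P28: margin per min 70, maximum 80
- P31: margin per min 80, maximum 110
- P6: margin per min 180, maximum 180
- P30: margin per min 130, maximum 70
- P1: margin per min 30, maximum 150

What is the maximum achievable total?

38000

Rank by margin per min: P6 180 > P32 140 > P30 130 > P31 80 > P28 70 > P1 30.
Give P6 180 to hit its cap of 180 — 40 left.
Only 40 left; P32 takes them to reach 40.
Total = 140×40 + 180×180 = 38000.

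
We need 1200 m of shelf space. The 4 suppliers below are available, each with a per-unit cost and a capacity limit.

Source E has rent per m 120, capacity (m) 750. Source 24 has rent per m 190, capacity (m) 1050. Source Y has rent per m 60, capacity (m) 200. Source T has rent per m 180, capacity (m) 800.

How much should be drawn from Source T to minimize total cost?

Fill from the cheapest supplier first.
Source Y (60): use full 200 → 1000 m to go.
Source E at 120: take all 750 m → 250 still needed.
Source T at 180: take 250 of its 800 → requirement met.
Source 24: unused.

250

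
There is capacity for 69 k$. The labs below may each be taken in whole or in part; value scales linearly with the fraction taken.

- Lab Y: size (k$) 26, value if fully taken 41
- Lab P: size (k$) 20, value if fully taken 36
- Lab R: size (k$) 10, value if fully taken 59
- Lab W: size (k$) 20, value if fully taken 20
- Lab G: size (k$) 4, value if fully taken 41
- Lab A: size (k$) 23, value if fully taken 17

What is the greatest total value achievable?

186

Sort by value density: Lab G 41/4≈10.2, Lab R 59/10≈5.9, Lab P 36/20≈1.8, Lab Y 41/26≈1.58, Lab W 20/20≈1, Lab A 17/23≈0.739.
Take all of Lab G (4 k$, value 41) ; 65 k$ left.
Lab R: take in full, 10 k$ for value 59 ; 55 left.
All 20 k$ of Lab P fit (value 36) ; 35 remain.
Lab Y: take in full, 26 k$ for value 41 ; 9 left.
Only 9 k$ remain; take 9/20 of Lab W for value 20×9/20 = 9.
Total value = 186.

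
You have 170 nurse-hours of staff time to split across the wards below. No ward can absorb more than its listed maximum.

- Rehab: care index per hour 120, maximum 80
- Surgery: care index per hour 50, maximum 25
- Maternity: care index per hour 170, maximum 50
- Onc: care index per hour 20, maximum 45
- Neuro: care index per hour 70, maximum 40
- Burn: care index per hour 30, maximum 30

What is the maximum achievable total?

Highest care index per hour first: Maternity 170 > Rehab 120 > Neuro 70 > Surgery 50 > Burn 30 > Onc 20.
Give Maternity 50 to hit its cap of 50 ; 120 left.
Give Rehab 80 to hit its cap of 80 ; 40 left.
Neuro takes 40 to reach its cap of 40 ; 0 left.
Total = 120×80 + 170×50 + 70×40 = 20900.

20900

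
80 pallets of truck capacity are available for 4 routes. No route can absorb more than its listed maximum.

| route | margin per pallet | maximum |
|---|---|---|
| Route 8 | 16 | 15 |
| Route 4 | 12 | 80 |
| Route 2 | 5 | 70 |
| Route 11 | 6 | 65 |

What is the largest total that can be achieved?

Rank by margin per pallet: Route 8 16 > Route 4 12 > Route 11 6 > Route 2 5.
Route 8 takes 15 to reach its cap of 15 → 65 left.
Route 4 has room for 80 but only 65 remain, so it gets 65.
Total = 16×15 + 12×65 = 1020.

1020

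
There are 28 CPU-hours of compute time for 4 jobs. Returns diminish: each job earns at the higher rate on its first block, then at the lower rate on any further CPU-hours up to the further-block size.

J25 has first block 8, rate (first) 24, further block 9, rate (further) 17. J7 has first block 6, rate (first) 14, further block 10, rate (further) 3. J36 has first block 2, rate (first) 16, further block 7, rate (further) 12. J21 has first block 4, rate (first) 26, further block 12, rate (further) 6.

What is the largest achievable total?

Order all 8 blocks by rate: J21/first 26 > J25/first 24 > J25/second 17 > J36/first 16 > J7/first 14 > J36/second 12 > J21/second 6 > J7/second 3.
J21 first at 26: fill all 4 → 24 left.
Fill J25 first block (8 at 24) → 16 left.
J25 second at 17: fill all 9 → 7 left.
J36/first (16): +2 → 5 left.
J7/first: +5 of 6 at 14; pool empty.
Total = 26×4 + 24×8 + 17×9 + 16×2 + 14×5 = 551.

551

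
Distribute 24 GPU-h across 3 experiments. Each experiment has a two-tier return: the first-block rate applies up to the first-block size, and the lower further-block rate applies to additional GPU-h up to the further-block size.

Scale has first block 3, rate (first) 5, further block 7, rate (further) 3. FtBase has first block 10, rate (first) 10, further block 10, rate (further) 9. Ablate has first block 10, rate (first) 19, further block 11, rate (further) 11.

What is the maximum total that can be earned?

341

Treat each block as its own option and order by rate: Ablate/T1 19 > Ablate/T2 11 > FtBase/T1 10 > FtBase/T2 9 > Scale/T1 5 > Scale/T2 3.
Fill Ablate T1 block (10 at 19) ; 14 left.
Ablate T2 at 11: fill all 11 ; 3 left.
FtBase/T1: +3 of 10 at 10; pool empty.
Total = 19×10 + 11×11 + 10×3 = 341.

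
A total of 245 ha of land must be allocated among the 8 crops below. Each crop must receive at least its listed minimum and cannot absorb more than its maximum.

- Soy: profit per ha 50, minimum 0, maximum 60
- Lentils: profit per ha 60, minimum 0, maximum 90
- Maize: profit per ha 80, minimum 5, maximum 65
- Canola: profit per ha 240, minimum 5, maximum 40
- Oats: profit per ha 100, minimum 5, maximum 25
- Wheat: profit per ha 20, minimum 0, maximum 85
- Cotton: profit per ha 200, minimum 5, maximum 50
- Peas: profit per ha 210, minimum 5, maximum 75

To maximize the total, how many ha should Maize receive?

Meeting every minimum uses 0+0+5+5+5+0+5+5 = 25 ha, leaving 220.
Rank by profit per ha: Canola 240 > Peas 210 > Cotton 200 > Oats 100 > Maize 80 > Lentils 60 > Soy 50 > Wheat 20.
Canola: +35 to 40 (cap) → 185 left.
Peas takes 70 more to reach its cap of 75 → 115 left.
Cotton takes 45 more to reach its cap of 50 → 70 left.
Oats takes 20 more to reach its cap of 25 → 50 left.
Only 50 left; Maize takes them to reach 55.

55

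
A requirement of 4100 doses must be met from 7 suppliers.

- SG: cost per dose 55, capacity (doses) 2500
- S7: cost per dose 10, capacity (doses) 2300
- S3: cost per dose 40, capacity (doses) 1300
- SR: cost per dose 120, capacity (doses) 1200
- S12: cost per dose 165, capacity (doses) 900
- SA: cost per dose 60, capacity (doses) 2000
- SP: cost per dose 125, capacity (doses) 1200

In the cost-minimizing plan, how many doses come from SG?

Cheapest first:
S7 (10): use full 2300 ; 1800 doses to go.
S3 at 40: take all 1300 doses ; 500 still needed.
SG (55): take the remaining 500 ; done.
SA, SR, SP, S12: unused.

500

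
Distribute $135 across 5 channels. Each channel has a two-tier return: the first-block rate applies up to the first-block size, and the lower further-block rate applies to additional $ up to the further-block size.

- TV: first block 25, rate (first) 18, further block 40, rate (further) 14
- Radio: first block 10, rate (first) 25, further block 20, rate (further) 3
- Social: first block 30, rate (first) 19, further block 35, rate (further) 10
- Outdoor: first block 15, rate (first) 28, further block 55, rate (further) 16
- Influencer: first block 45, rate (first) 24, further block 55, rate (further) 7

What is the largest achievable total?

Rank every tier by rate: Outdoor/tier1 28 > Radio/tier1 25 > Influencer/tier1 24 > Social/tier1 19 > TV/tier1 18 > Outdoor/tier2 16 > TV/tier2 14 > Social/tier2 10 > Influencer/tier2 7 > Radio/tier2 3.
Fill Outdoor tier1 block (15 at 28) → 120 left.
Radio tier1 at 25: fill all 10 → 110 left.
Influencer/tier1 (24): +45 → 65 left.
Social tier1 at 19: fill all 30 → 35 left.
TV/tier1 (18): +25 → 10 left.
10 remain; put them into Outdoor tier2 at 16.
Total = 28×15 + 25×10 + 24×45 + 19×30 + 18×25 + 16×10 = 2930.

2930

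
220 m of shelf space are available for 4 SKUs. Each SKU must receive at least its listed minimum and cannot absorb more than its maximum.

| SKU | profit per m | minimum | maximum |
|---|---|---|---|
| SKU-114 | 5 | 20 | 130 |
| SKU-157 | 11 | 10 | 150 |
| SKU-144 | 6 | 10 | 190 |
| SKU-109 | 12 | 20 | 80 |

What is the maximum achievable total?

Meeting every minimum uses 20+10+10+20 = 60 m, leaving 160.
Rank by profit per m: SKU-109 12 > SKU-157 11 > SKU-144 6 > SKU-114 5.
SKU-109 takes 60 more to reach its cap of 80 ; 100 left.
Only 100 left; SKU-157 takes them to reach 110.
Total = 5×20 + 11×110 + 6×10 + 12×80 = 2330.

2330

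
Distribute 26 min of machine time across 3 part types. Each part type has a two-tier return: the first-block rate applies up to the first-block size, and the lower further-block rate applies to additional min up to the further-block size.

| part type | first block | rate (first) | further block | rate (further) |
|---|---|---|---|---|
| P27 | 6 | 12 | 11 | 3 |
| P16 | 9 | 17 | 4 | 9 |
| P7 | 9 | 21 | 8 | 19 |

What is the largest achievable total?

494

Treat each block as its own option and order by rate: P7/tier1 21 > P7/tier2 19 > P16/tier1 17 > P27/tier1 12 > P16/tier2 9 > P27/tier2 3.
P7/tier1 (21): +9 → 17 left.
P7/tier2 (19): +8 → 9 left.
P16/tier1 (17): +9 → 0 left.
Total = 21×9 + 19×8 + 17×9 = 494.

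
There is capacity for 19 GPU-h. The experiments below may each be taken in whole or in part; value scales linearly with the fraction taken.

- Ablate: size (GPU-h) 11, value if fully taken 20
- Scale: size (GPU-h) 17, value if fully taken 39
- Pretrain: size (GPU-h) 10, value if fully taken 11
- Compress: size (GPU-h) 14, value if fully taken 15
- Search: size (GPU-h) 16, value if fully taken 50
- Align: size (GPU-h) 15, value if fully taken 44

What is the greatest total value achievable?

58.8

Best value per unit of size first: Search 50/16≈3.12, Align 44/15≈2.93, Scale 39/17≈2.29, Ablate 20/11≈1.82, Pretrain 11/10≈1.1, Compress 15/14≈1.07.
Search: take in full, 16 GPU-h for value 50 → 3 left.
Fill the last 3 GPU-h with part of Align: 3/15 of it earns 8.8.
Total value = 58.8.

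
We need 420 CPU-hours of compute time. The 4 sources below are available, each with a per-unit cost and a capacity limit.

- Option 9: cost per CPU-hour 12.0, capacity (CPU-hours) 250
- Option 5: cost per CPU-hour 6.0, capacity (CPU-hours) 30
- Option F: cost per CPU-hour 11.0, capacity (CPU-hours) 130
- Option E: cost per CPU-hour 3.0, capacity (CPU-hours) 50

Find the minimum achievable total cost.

Cheapest first:
Take 50 from Option E at 3.0 ; need 370 more.
Take 30 from Option 5 at 6.0 ; need 340 more.
Option F at 11.0: take all 130 CPU-hours ; 210 still needed.
Option 9 (12.0): take the remaining 210 ; done.
Cost = 50×3.0 + 30×6.0 + 130×11.0 + 210×12.0 = 4280.

4280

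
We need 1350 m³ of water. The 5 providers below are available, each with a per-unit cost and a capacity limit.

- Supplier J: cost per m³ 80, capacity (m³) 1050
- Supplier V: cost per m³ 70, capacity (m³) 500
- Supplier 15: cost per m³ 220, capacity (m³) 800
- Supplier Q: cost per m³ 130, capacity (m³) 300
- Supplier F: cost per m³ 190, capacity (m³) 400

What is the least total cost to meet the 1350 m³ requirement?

Use providers in increasing cost order.
Supplier V (70): use full 500 → 850 m³ to go.
Supplier J (80): take the remaining 850 → done.
Supplier Q, Supplier F, Supplier 15: unused.
Cost = 500×70 + 850×80 = 103000.

103000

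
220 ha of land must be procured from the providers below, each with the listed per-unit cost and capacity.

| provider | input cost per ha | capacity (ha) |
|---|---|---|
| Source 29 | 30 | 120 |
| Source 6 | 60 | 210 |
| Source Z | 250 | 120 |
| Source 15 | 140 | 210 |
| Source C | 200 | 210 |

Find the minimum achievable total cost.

9600

Use providers in increasing cost order.
Take 120 from Source 29 at 30 → need 100 more.
Source 6 at 60: take 100 of its 210 → requirement met.
Source 15, Source C, Source Z: unused.
Cost = 120×30 + 100×60 = 9600.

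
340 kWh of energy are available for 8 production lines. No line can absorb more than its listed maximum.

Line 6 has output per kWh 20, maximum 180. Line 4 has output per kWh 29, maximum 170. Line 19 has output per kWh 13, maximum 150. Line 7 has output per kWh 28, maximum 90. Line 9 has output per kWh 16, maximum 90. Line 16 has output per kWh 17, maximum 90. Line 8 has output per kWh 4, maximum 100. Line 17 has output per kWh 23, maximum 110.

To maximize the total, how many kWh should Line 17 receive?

Rank by output per kWh: Line 4 29 > Line 7 28 > Line 17 23 > Line 6 20 > Line 16 17 > Line 9 16 > Line 19 13 > Line 8 4.
Give Line 4 170 to hit its cap of 170 ; 170 left.
Line 7: +90 to 90 (cap) ; 80 left.
Line 17: +80 (room for 110) → 80. Pool exhausted.

80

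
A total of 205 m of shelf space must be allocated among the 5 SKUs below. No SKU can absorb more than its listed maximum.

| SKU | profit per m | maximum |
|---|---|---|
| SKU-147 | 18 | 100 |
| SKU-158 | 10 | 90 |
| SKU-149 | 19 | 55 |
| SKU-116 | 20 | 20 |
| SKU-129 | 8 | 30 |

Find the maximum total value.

Highest profit per m first: SKU-116 20 > SKU-149 19 > SKU-147 18 > SKU-158 10 > SKU-129 8.
SKU-116 takes 20 to reach its cap of 20 — 185 left.
SKU-149 takes 55 to reach its cap of 55 — 130 left.
SKU-147 takes 100 to reach its cap of 100 — 30 left.
SKU-158: +30 (room for 90) → 30. Pool exhausted.
Total = 18×100 + 10×30 + 19×55 + 20×20 = 3545.

3545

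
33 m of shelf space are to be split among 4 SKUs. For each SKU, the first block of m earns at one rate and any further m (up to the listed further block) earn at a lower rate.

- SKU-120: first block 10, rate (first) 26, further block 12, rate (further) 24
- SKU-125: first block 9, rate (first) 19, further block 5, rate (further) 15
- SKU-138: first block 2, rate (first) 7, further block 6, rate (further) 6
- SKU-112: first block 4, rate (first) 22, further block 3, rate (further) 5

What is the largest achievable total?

Treat each block as its own option and order by rate: SKU-120/T1 26 > SKU-120/T2 24 > SKU-112/T1 22 > SKU-125/T1 19 > SKU-125/T2 15 > SKU-138/T1 7 > SKU-138/T2 6 > SKU-112/T2 5.
SKU-120 T1 at 26: fill all 10 → 23 left.
SKU-120 T2 at 24: fill all 12 → 11 left.
Fill SKU-112 T1 block (4 at 22) → 7 left.
7 remain; put them into SKU-125 T1 at 19.
Total = 26×10 + 24×12 + 22×4 + 19×7 = 769.

769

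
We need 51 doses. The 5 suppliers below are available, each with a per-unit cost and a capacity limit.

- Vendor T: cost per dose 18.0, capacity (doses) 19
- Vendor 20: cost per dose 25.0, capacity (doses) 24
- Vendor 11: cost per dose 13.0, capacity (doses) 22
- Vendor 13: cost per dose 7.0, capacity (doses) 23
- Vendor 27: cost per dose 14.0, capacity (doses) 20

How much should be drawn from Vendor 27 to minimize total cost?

6

Cheapest first:
Vendor 13 at 7.0: take all 23 doses ; 28 still needed.
Vendor 11 at 13.0: take all 22 doses ; 6 still needed.
Take 6 from Vendor 27 at 14.0 to finish.
Vendor T, Vendor 20: unused.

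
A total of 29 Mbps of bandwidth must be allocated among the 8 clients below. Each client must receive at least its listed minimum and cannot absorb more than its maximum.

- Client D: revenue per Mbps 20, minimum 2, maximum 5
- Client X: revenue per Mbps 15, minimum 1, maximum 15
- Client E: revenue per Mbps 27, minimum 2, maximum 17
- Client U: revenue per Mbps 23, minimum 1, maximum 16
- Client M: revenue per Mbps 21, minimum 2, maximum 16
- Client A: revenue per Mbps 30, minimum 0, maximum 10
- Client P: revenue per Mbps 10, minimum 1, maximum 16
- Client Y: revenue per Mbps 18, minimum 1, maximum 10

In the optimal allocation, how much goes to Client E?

Meeting every minimum uses 2+1+2+1+2+0+1+1 = 10 Mbps, leaving 19.
Highest revenue per Mbps first: Client A 30 > Client E 27 > Client U 23 > Client M 21 > Client D 20 > Client Y 18 > Client X 15 > Client P 10.
Client A: +10 to 10 (cap) ; 9 left.
Client E has room for 15 more but only 9 remain, so it gets 11.

11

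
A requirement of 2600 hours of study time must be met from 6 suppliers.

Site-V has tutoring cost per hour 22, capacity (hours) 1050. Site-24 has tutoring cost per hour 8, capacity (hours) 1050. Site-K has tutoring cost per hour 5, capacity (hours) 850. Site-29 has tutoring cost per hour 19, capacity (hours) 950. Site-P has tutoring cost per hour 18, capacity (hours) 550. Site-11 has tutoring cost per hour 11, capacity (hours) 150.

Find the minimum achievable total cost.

Fill from the cheapest supplier first.
Take 850 from Site-K at 5 ; need 1750 more.
Take 1050 from Site-24 at 8 ; need 700 more.
Site-11 (11): use full 150 ; 550 hours to go.
Site-P at 18: take all 550 hours ; 0 still needed.
Site-29, Site-V: unused.
Cost = 850×5 + 1050×8 + 150×11 + 550×18 = 24200.

24200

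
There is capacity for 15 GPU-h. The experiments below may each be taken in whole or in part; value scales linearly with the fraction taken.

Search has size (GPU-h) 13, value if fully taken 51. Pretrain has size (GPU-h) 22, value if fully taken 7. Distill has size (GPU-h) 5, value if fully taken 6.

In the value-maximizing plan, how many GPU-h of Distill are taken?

Sort by value density: Search 51/13≈3.92, Distill 6/5≈1.2, Pretrain 7/22≈0.318.
Search: take in full, 13 GPU-h for value 51 — 2 left.
2 GPU-h left: a 2/5 share of Distill gives 6×2/5 = 2.4.

2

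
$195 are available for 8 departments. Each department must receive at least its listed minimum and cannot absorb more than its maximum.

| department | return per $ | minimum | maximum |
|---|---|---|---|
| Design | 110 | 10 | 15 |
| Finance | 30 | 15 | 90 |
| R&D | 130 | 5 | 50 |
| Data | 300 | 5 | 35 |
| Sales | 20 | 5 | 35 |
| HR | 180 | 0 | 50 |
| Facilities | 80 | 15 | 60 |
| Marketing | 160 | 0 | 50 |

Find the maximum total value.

32300

Meeting every minimum uses 10+15+5+5+5+0+15+0 = 55 $, leaving 140.
Rank by return per $: Data 300 > HR 180 > Marketing 160 > R&D 130 > Design 110 > Facilities 80 > Finance 30 > Sales 20.
Data: +30 to 35 (cap) — 110 left.
HR: +50 to 50 (cap) — 60 left.
Marketing takes 50 more to reach its cap of 50 — 10 left.
R&D: +10 (room for 45) → 15. Pool exhausted.
Total = 110×10 + 30×15 + 130×15 + 300×35 + 20×5 + 180×50 + 80×15 + 160×50 = 32300.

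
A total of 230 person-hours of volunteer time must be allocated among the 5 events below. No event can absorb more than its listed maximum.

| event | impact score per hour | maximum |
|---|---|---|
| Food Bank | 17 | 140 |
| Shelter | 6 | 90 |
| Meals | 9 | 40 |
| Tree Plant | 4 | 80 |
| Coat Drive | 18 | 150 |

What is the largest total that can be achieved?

Rank by impact score per hour: Coat Drive 18 > Food Bank 17 > Meals 9 > Shelter 6 > Tree Plant 4.
Give Coat Drive 150 to hit its cap of 150 — 80 left.
Food Bank: +80 (room for 140) → 80. Pool exhausted.
Total = 17×80 + 18×150 = 4060.

4060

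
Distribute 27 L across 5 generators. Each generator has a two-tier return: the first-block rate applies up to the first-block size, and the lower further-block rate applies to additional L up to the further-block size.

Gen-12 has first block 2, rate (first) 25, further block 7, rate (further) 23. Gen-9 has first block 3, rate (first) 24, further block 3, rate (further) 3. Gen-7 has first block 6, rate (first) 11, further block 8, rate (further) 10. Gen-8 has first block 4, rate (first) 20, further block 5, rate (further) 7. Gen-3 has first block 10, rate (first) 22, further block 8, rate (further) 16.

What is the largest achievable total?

Rank every tier by rate: Gen-12/first 25 > Gen-9/first 24 > Gen-12/second 23 > Gen-3/first 22 > Gen-8/first 20 > Gen-3/second 16 > Gen-7/first 11 > Gen-7/second 10 > Gen-8/second 7 > Gen-9/second 3.
Gen-12/first (25): +2 → 25 left.
Gen-9/first (24): +3 → 22 left.
Fill Gen-12 second block (7 at 23) → 15 left.
Fill Gen-3 first block (10 at 22) → 5 left.
Gen-8/first (20): +4 → 1 left.
1 remain; put them into Gen-3 second at 16.
Total = 25×2 + 24×3 + 23×7 + 22×10 + 20×4 + 16×1 = 599.

599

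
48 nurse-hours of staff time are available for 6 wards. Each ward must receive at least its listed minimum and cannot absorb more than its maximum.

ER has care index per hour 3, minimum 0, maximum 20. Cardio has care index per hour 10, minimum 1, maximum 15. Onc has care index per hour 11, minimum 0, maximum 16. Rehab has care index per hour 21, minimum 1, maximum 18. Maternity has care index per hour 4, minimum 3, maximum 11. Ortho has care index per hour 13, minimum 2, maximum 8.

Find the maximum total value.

Meeting every minimum uses 0+1+0+1+3+2 = 7 nurse-hours, leaving 41.
Rank by care index per hour: Rehab 21 > Ortho 13 > Onc 11 > Cardio 10 > Maternity 4 > ER 3.
Rehab: +17 to 18 (cap) ; 24 left.
Ortho: +6 to 8 (cap) ; 18 left.
Onc: +16 to 16 (cap) ; 2 left.
Cardio has room for 14 more but only 2 remain, so it gets 3.
Total = 10×3 + 11×16 + 21×18 + 4×3 + 13×8 = 700.

700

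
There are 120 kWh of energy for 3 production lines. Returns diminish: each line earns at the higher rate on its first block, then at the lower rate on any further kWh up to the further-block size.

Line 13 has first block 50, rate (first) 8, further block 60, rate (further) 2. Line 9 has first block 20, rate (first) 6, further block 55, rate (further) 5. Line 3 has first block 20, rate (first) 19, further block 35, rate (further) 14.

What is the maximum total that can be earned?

1360

Rank every tier by rate: Line 3/T1 19 > Line 3/T2 14 > Line 13/T1 8 > Line 9/T1 6 > Line 9/T2 5 > Line 13/T2 2.
Line 3/T1 (19): +20 → 100 left.
Line 3/T2 (14): +35 → 65 left.
Line 13/T1 (8): +50 → 15 left.
Line 9/T1: +15 of 20 at 6; pool empty.
Total = 19×20 + 14×35 + 8×50 + 6×15 = 1360.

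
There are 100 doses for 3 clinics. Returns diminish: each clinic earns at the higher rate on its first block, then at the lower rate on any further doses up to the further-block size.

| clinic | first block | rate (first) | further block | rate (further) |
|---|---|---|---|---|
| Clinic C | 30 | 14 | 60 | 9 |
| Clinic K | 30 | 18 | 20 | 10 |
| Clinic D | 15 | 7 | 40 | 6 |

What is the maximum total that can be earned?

Rank every tier by rate: Clinic K/T1 18 > Clinic C/T1 14 > Clinic K/T2 10 > Clinic C/T2 9 > Clinic D/T1 7 > Clinic D/T2 6.
Clinic K T1 at 18: fill all 30 — 70 left.
Fill Clinic C T1 block (30 at 14) — 40 left.
Clinic K/T2 (10): +20 — 20 left.
Clinic C/T2: +20 of 60 at 9; pool empty.
Total = 18×30 + 14×30 + 10×20 + 9×20 = 1340.

1340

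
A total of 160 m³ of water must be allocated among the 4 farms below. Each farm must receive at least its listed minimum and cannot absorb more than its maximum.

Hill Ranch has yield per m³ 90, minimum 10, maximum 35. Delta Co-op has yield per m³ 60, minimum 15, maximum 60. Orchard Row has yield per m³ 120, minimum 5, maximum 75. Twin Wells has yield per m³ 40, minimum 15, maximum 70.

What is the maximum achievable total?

14850

Meeting every minimum uses 10+15+5+15 = 45 m³, leaving 115.
Order the farms by yield per m³: Orchard Row 120 > Hill Ranch 90 > Delta Co-op 60 > Twin Wells 40.
Orchard Row: +70 to 75 (cap) ; 45 left.
Hill Ranch: +25 to 35 (cap) ; 20 left.
Only 20 left; Delta Co-op takes them to reach 35.
Total = 90×35 + 60×35 + 120×75 + 40×15 = 14850.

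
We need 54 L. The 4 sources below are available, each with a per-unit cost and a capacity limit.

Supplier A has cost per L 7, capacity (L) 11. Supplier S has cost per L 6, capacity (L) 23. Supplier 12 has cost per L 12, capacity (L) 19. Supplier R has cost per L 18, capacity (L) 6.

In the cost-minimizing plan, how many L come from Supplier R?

Fill from the cheapest source first.
Take 23 from Supplier S at 6 → need 31 more.
Supplier A (7): use full 11 → 20 L to go.
Supplier 12 at 12: take all 19 L → 1 still needed.
Supplier R (18): take the remaining 1 → done.

1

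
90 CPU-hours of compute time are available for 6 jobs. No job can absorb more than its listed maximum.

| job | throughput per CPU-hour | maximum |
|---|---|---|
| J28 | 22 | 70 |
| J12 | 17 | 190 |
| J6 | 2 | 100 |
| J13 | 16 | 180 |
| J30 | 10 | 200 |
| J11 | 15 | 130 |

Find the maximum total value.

Rank by throughput per CPU-hour: J28 22 > J12 17 > J13 16 > J11 15 > J30 10 > J6 2.
J28: +70 to 70 (cap) — 20 left.
J12: +20 (room for 190) → 20. Pool exhausted.
Total = 22×70 + 17×20 = 1880.

1880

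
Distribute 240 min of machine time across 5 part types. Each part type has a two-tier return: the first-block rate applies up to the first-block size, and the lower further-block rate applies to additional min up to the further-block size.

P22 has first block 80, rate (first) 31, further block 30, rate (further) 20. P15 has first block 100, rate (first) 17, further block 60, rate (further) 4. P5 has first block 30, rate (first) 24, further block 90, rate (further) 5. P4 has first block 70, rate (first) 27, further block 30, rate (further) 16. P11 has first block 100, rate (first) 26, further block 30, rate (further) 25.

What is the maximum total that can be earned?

6710

Treat each block as its own option and order by rate: P22/first 31 > P4/first 27 > P11/first 26 > P11/second 25 > P5/first 24 > P22/second 20 > P15/first 17 > P4/second 16 > P5/second 5 > P15/second 4.
P22/first (31): +80 — 160 left.
P4 first at 27: fill all 70 — 90 left.
90 remain; put them into P11 first at 26.
Total = 31×80 + 27×70 + 26×90 = 6710.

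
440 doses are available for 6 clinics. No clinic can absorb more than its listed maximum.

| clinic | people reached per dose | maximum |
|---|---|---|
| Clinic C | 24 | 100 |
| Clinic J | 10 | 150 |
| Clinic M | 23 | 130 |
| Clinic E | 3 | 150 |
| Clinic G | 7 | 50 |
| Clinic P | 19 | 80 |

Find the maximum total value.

8210

Order the clinics by people reached per dose: Clinic C 24 > Clinic M 23 > Clinic P 19 > Clinic J 10 > Clinic G 7 > Clinic E 3.
Clinic C takes 100 to reach its cap of 100 — 340 left.
Give Clinic M 130 to hit its cap of 130 — 210 left.
Clinic P takes 80 to reach its cap of 80 — 130 left.
Clinic J: +130 (room for 150) → 130. Pool exhausted.
Total = 24×100 + 10×130 + 23×130 + 19×80 = 8210.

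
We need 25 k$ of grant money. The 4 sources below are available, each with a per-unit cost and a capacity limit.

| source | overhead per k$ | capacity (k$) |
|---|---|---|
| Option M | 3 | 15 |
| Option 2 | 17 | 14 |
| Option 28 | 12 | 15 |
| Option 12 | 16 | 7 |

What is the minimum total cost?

165

Use sources in increasing cost order.
Option M (3): use full 15 → 10 k$ to go.
Take 10 from Option 28 at 12 to finish.
Option 12, Option 2: unused.
Cost = 15×3 + 10×12 = 165.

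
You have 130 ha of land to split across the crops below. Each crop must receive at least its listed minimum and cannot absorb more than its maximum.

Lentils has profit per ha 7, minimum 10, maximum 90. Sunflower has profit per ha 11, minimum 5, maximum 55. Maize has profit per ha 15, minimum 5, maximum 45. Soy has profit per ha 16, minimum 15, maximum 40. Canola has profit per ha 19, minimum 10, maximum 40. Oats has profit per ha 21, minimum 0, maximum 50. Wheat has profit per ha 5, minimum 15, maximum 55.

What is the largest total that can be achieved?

Meeting every minimum uses 10+5+5+15+10+0+15 = 60 ha, leaving 70.
Order the crops by profit per ha: Oats 21 > Canola 19 > Soy 16 > Maize 15 > Sunflower 11 > Lentils 7 > Wheat 5.
Give Oats 50 more to hit its cap of 50 — 20 left.
Canola has room for 30 more but only 20 remain, so it gets 30.
Total = 7×10 + 11×5 + 15×5 + 16×15 + 19×30 + 21×50 + 5×15 = 2135.

2135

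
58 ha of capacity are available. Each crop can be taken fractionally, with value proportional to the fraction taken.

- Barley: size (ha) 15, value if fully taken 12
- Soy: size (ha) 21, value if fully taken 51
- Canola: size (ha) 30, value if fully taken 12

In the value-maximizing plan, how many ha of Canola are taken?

22

Best value per unit of size first: Soy 51/21≈2.43, Barley 12/15≈0.8, Canola 12/30≈0.4.
Take all of Soy (21 ha, value 51) ; 37 ha left.
Take all of Barley (15 ha, value 12) ; 22 ha left.
Fill the last 22 ha with part of Canola: 22/30 of it earns 8.8.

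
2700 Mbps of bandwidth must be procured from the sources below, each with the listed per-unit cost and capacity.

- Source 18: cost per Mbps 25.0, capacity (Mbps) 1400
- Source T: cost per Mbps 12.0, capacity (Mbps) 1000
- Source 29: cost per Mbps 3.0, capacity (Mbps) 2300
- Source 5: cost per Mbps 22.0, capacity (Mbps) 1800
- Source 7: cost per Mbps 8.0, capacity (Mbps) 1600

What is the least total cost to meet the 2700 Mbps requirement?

Use sources in increasing cost order.
Source 29 (3.0): use full 2300 → 400 Mbps to go.
Source 7 at 8.0: take 400 of its 1600 → requirement met.
Source T, Source 5, Source 18: unused.
Cost = 2300×3.0 + 400×8.0 = 10100.

10100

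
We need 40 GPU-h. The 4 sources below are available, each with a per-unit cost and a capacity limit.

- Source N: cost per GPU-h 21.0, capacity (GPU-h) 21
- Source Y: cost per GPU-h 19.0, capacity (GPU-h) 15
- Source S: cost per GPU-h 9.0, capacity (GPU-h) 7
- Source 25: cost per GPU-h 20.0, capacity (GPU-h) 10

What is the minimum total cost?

716

Cheapest first:
Source S (9.0): use full 7 — 33 GPU-h to go.
Source Y (19.0): use full 15 — 18 GPU-h to go.
Take 10 from Source 25 at 20.0 — need 8 more.
Take 8 from Source N at 21.0 to finish.
Cost = 7×9.0 + 15×19.0 + 10×20.0 + 8×21.0 = 716.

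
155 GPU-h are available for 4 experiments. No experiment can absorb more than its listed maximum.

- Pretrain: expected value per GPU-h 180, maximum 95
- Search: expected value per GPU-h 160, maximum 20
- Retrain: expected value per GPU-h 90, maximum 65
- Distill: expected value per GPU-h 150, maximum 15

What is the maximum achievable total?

24800

Highest expected value per GPU-h first: Pretrain 180 > Search 160 > Distill 150 > Retrain 90.
Pretrain: +95 to 95 (cap) — 60 left.
Search: +20 to 20 (cap) — 40 left.
Distill takes 15 to reach its cap of 15 — 25 left.
Retrain has room for 65 but only 25 remain, so it gets 25.
Total = 180×95 + 160×20 + 90×25 + 150×15 = 24800.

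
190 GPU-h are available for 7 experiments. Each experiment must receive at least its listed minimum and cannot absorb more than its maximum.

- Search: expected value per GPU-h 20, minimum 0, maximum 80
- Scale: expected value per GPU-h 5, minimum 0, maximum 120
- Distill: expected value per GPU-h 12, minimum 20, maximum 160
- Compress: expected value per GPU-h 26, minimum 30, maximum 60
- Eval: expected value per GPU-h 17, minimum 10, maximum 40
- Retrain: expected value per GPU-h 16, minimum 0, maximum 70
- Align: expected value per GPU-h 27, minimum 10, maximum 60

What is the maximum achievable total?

4390

Meeting every minimum uses 0+0+20+30+10+0+10 = 70 GPU-h, leaving 120.
Rank by expected value per GPU-h: Align 27 > Compress 26 > Search 20 > Eval 17 > Retrain 16 > Distill 12 > Scale 5.
Align takes 50 more to reach its cap of 60 — 70 left.
Compress: +30 to 60 (cap) — 40 left.
Only 40 left; Search takes them to reach 40.
Total = 20×40 + 12×20 + 26×60 + 17×10 + 27×60 = 4390.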